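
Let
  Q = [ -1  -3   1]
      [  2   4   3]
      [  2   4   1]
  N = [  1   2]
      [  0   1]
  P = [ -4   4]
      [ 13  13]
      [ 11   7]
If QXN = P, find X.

X = [[5, -2], [0, -3], [1, 1]]

X = Q⁻¹PN⁻¹ (apply Q⁻¹ on the left and N⁻¹ on the right).
det Q = -4, so Q⁻¹ = [[2, -7/4, 13/4], [-1, 3/4, -5/4], [0, 1/2, -1/2]].
N has determinant 1; N⁻¹ = [[1, -2], [0, 1]].
Q⁻¹P = [[5, 8], [0, -3], [1, 3]].
X = (Q⁻¹P)N⁻¹ = [[5, -2], [0, -3], [1, 1]].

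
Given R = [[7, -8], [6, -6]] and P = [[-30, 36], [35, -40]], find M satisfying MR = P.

M = [[-6, 2], [5, 0]]

Since R sits to the right of M, M = PR⁻¹.
det R = 6, so R⁻¹ = [[-1, 4/3], [-1, 7/6]].
M = PR⁻¹ = [[-30, 36], [35, -40]] · [[-1, 4/3], [-1, 7/6]] = [[-6, 2], [5, 0]].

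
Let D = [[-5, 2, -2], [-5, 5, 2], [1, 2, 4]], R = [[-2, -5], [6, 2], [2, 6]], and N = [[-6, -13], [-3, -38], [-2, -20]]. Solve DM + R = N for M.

DM = N − R = [[-4, -8], [-9, -40], [-4, -26]].
Left-multiplying both sides by D⁻¹ gives M = D⁻¹(N − R).
det D = -6, so D⁻¹ = [[-8/3, 2, -7/3], [-11/3, 3, -10/3], [5/2, -2, 5/2]].
M = D⁻¹(N − R) = [[2, 2], [1, -4], [-2, -5]].

M = [[2, 2], [1, -4], [-2, -5]]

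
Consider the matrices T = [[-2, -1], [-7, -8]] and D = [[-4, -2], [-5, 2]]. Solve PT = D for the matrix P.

Right-multiplying both sides by T⁻¹ gives P = DT⁻¹.
det T = 9; the adjugate gives T⁻¹ = [[-8/9, 1/9], [7/9, -2/9]].
P = DT⁻¹ = [[-4, -2], [-5, 2]] · [[-8/9, 1/9], [7/9, -2/9]] = [[2, 0], [6, -1]].

P = [[2, 0], [6, -1]]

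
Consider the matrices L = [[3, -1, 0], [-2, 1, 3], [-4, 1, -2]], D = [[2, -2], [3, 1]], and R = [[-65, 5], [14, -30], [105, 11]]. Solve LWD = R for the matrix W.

Isolating W: multiply by L⁻¹ from the left and D⁻¹ from the right, so W = L⁻¹RD⁻¹.
L has determinant 1; L⁻¹ = [[-5, -2, -3], [-16, -6, -9], [2, 1, 1]].
det D = 8; the adjugate gives D⁻¹ = [[1/8, 1/4], [-3/8, 1/4]].
L⁻¹R = [[-18, 2], [11, 1], [-11, -9]].
W = (L⁻¹R)D⁻¹ = [[-3, -4], [1, 3], [2, -5]].

W = [[-3, -4], [1, 3], [2, -5]]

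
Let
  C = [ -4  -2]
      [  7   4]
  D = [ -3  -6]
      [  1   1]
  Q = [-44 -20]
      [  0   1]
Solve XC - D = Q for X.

X = [[3, -5], [5, 3]]

XC = Q + D = [[-47, -26], [1, 2]].
Right-multiplying both sides by C⁻¹ gives X = (Q + D)C⁻¹.
C has determinant -2; C⁻¹ = [[-2, -1], [7/2, 2]].
X = (Q + D)C⁻¹ = [[3, -5], [5, 3]].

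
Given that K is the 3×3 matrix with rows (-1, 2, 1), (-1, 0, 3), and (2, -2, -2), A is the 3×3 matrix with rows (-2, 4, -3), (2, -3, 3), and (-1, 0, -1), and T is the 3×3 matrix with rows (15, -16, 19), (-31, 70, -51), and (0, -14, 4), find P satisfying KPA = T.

P = [[-4, -2, -3], [-5, 1, -3], [2, -4, -4]]

Isolating P: multiply by K⁻¹ from the left and A⁻¹ from the right, so P = K⁻¹TA⁻¹.
K has determinant 4; K⁻¹ = [[3/2, 1/2, 3/2], [1, 0, 1/2], [1/2, 1/2, 1/2]].
det A = -1; the adjugate gives A⁻¹ = [[-3, -4, -3], [1, 1, 0], [3, 4, 2]].
K⁻¹T = [[7, -10, 9], [15, -23, 21], [-8, 20, -14]].
P = (K⁻¹T)A⁻¹ = [[-4, -2, -3], [-5, 1, -3], [2, -4, -4]].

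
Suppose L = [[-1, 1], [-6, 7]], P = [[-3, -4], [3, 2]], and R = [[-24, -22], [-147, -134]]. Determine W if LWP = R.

W = [[-3, 4], [0, -1]]

W = L⁻¹RP⁻¹ (apply L⁻¹ on the left and P⁻¹ on the right).
det L = -1, so L⁻¹ = [[-7, 1], [-6, 1]].
P has determinant 6; P⁻¹ = [[1/3, 2/3], [-1/2, -1/2]].
L⁻¹R = [[21, 20], [-3, -2]].
W = (L⁻¹R)P⁻¹ = [[-3, 4], [0, -1]].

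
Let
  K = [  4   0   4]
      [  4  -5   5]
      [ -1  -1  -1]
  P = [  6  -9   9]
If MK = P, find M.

M = [[-3, 3, -6]]

Right-multiplying both sides by K⁻¹ gives M = PK⁻¹.
det K = 4; the adjugate gives K⁻¹ = [[5/2, -1, 5], [-1/4, 0, -1], [-9/4, 1, -5]].
M = PK⁻¹ = [[6, -9, 9]] · [[5/2, -1, 5], [-1/4, 0, -1], [-9/4, 1, -5]] = [[-3, 3, -6]].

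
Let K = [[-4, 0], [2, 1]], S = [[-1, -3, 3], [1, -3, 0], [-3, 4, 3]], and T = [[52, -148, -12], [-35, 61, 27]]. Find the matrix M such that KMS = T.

Isolating M: multiply by K⁻¹ from the left and S⁻¹ from the right, so M = K⁻¹TS⁻¹.
det K = -4, so K⁻¹ = [[-1/4, 0], [1/2, 1]].
S has determinant 3; S⁻¹ = [[-3, 7, 3], [-1, 2, 1], [-5/3, 13/3, 2]].
K⁻¹T = [[-13, 37, 3], [-9, -13, 21]].
M = (K⁻¹T)S⁻¹ = [[-3, -4, 4], [5, 2, 2]].

M = [[-3, -4, 4], [5, 2, 2]]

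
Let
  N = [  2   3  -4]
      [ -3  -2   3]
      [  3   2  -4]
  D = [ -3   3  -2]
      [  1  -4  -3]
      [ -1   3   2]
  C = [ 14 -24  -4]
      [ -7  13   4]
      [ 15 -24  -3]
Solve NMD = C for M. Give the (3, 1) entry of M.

Left-multiply by N⁻¹ and right-multiply by D⁻¹: M = N⁻¹CD⁻¹.
det N = -5; the adjugate gives N⁻¹ = [[-2/5, -4/5, -1/5], [3/5, -4/5, -6/5], [0, -1, -1]].
det D = 2, so D⁻¹ = [[1/2, -6, -17/2], [1/2, -4, -11/2], [-1/2, 3, 9/2]].
N⁻¹C = [[-3, 4, -1], [-4, 4, -2], [-8, 11, -1]].
M = (N⁻¹C)D⁻¹ = [[1, -1, -1], [1, 2, 3], [2, 1, 3]].

2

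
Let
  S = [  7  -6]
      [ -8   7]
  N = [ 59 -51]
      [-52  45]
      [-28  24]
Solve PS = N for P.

P = [[5, -3], [-4, 3], [-4, 0]]

S is on the right of P, so right-multiply by S⁻¹: P = NS⁻¹.
det S = 1; the adjugate gives S⁻¹ = [[7, 6], [8, 7]].
P = NS⁻¹ = [[59, -51], [-52, 45], [-28, 24]] · [[7, 6], [8, 7]] = [[5, -3], [-4, 3], [-4, 0]].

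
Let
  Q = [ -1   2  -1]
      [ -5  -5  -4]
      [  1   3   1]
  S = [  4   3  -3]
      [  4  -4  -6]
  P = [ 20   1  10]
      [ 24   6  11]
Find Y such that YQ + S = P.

YQ = P − S = [[16, -2, 13], [20, 10, 17]].
Right-multiplying both sides by Q⁻¹ gives Y = (P − S)Q⁻¹.
det Q = 5; the adjugate gives Q⁻¹ = [[7/5, -1, -13/5], [1/5, 0, 1/5], [-2, 1, 3]].
Y = (P − S)Q⁻¹ = [[-4, -3, -3], [-4, -3, 1]].

Y = [[-4, -3, -3], [-4, -3, 1]]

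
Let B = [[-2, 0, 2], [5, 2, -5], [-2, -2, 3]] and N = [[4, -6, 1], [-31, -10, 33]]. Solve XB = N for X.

X = [[-2, 2, 5], [6, -3, 2]]

Right-multiplying both sides by B⁻¹ gives X = NB⁻¹.
B has determinant -4; B⁻¹ = [[1, 1, 1], [5/4, 1/2, 0], [3/2, 1, 1]].
X = NB⁻¹ = [[4, -6, 1], [-31, -10, 33]] · [[1, 1, 1], [5/4, 1/2, 0], [3/2, 1, 1]] = [[-2, 2, 5], [6, -3, 2]].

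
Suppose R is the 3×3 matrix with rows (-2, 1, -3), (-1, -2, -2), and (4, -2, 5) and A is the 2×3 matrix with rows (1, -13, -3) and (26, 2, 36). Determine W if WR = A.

W = [[1, 5, 2], [2, -6, 6]]

Right-multiplying both sides by R⁻¹ gives W = AR⁻¹.
det R = -5; the adjugate gives R⁻¹ = [[14/5, -1/5, 8/5], [3/5, -2/5, 1/5], [-2, 0, -1]].
W = AR⁻¹ = [[1, -13, -3], [26, 2, 36]] · [[14/5, -1/5, 8/5], [3/5, -2/5, 1/5], [-2, 0, -1]] = [[1, 5, 2], [2, -6, 6]].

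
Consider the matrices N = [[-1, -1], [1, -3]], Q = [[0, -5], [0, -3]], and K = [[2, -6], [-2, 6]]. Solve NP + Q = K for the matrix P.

P = [[-2, 3], [0, -2]]

NP = K − Q = [[2, -1], [-2, 9]].
N is on the left of P, so left-multiply by N⁻¹: P = N⁻¹(K − Q).
N has determinant 4; N⁻¹ = [[-3/4, 1/4], [-1/4, -1/4]].
P = N⁻¹(K − Q) = [[-2, 3], [0, -2]].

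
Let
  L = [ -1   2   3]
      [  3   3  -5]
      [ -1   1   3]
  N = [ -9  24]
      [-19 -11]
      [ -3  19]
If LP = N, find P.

Since L multiplies P on the left, P = L⁻¹N.
det L = -4; the adjugate gives L⁻¹ = [[-7/2, 3/4, 19/4], [1, 0, -1], [-3/2, 1/4, 9/4]].
P = L⁻¹N = [[-7/2, 3/4, 19/4], [1, 0, -1], [-3/2, 1/4, 9/4]] · [[-9, 24], [-19, -11], [-3, 19]] = [[3, -2], [-6, 5], [2, 4]].

P = [[3, -2], [-6, 5], [2, 4]]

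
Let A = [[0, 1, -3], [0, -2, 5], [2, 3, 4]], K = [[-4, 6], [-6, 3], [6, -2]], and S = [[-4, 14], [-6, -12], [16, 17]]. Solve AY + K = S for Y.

Y = [[5, 4], [0, 5], [0, -1]]

AY = S − K = [[0, 8], [0, -15], [10, 19]].
Left-multiplying both sides by A⁻¹ gives Y = A⁻¹(S − K).
A has determinant -2; A⁻¹ = [[23/2, 13/2, 1/2], [-5, -3, 0], [-2, -1, 0]].
Y = A⁻¹(S − K) = [[5, 4], [0, 5], [0, -1]].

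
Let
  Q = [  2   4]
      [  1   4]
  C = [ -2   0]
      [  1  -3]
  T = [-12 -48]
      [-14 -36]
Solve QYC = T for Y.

Isolating Y: multiply by Q⁻¹ from the left and C⁻¹ from the right, so Y = Q⁻¹TC⁻¹.
Q has determinant 4; Q⁻¹ = [[1, -1], [-1/4, 1/2]].
det C = 6, so C⁻¹ = [[-1/2, 0], [-1/6, -1/3]].
Q⁻¹T = [[2, -12], [-4, -6]].
Y = (Q⁻¹T)C⁻¹ = [[1, 4], [3, 2]].

Y = [[1, 4], [3, 2]]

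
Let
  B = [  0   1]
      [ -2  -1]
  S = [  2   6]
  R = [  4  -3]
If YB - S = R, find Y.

Y = [[0, -3]]

YB = R + S = [[6, 3]].
B is on the right of Y, so right-multiply by B⁻¹: Y = (R + S)B⁻¹.
B has determinant 2; B⁻¹ = [[-1/2, -1/2], [1, 0]].
Y = (R + S)B⁻¹ = [[0, -3]].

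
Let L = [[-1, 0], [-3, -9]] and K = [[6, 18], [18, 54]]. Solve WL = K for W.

Right-multiplying both sides by L⁻¹ gives W = KL⁻¹.
L has determinant 9; L⁻¹ = [[-1, 0], [1/3, -1/9]].
W = KL⁻¹ = [[6, 18], [18, 54]] · [[-1, 0], [1/3, -1/9]] = [[0, -2], [0, -6]].

W = [[0, -2], [0, -6]]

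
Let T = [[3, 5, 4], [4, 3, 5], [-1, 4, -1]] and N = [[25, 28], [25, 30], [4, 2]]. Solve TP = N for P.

P = [[1, 6], [2, 2], [3, 0]]

Left-multiplying both sides by T⁻¹ gives P = T⁻¹N.
T has determinant 2; T⁻¹ = [[-23/2, 21/2, 13/2], [-1/2, 1/2, 1/2], [19/2, -17/2, -11/2]].
P = T⁻¹N = [[-23/2, 21/2, 13/2], [-1/2, 1/2, 1/2], [19/2, -17/2, -11/2]] · [[25, 28], [25, 30], [4, 2]] = [[1, 6], [2, 2], [3, 0]].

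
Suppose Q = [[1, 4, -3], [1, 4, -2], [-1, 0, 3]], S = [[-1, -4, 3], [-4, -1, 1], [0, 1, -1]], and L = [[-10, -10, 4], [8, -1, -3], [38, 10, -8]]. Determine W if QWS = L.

W = Q⁻¹LS⁻¹ (apply Q⁻¹ on the left and S⁻¹ on the right).
det Q = -4; the adjugate gives Q⁻¹ = [[-3, 3, -1], [1/4, 0, 1/4], [-1, 1, 0]].
det S = 4; the adjugate gives S⁻¹ = [[0, -1/4, -1/4], [-1, 1/4, -11/4], [-1, 1/4, -15/4]].
Q⁻¹L = [[16, 17, -13], [7, 0, -1], [18, 9, -7]].
W = (Q⁻¹L)S⁻¹ = [[-4, -3, -2], [1, -2, 2], [-2, -4, -3]].

W = [[-4, -3, -2], [1, -2, 2], [-2, -4, -3]]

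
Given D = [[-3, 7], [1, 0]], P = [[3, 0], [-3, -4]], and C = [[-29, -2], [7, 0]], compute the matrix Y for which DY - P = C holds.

Y = [[4, -4], [-2, -2]]

DY = C + P = [[-26, -2], [4, -4]].
D is on the left of Y, so left-multiply by D⁻¹: Y = D⁻¹(C + P).
det D = -7, so D⁻¹ = [[0, 1], [1/7, 3/7]].
Y = D⁻¹(C + P) = [[4, -4], [-2, -2]].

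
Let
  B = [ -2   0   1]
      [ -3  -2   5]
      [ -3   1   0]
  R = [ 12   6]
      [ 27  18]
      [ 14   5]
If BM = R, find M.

Left-multiplying both sides by B⁻¹ gives M = B⁻¹R.
det B = 1, so B⁻¹ = [[-5, 1, 2], [-15, 3, 7], [-9, 2, 4]].
M = B⁻¹R = [[-5, 1, 2], [-15, 3, 7], [-9, 2, 4]] · [[12, 6], [27, 18], [14, 5]] = [[-5, -2], [-1, -1], [2, 2]].

M = [[-5, -2], [-1, -1], [2, 2]]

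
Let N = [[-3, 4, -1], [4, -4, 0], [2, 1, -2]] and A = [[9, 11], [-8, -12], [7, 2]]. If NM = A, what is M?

Left-multiplying both sides by N⁻¹ gives M = N⁻¹A.
det N = -4, so N⁻¹ = [[-2, -7/4, 1], [-2, -2, 1], [-3, -11/4, 1]].
M = N⁻¹A = [[-2, -7/4, 1], [-2, -2, 1], [-3, -11/4, 1]] · [[9, 11], [-8, -12], [7, 2]] = [[3, 1], [5, 4], [2, 2]].

M = [[3, 1], [5, 4], [2, 2]]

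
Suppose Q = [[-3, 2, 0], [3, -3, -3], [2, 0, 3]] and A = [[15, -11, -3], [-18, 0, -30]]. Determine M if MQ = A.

Right-multiplying both sides by Q⁻¹ gives M = AQ⁻¹.
det Q = -3, so Q⁻¹ = [[3, 2, 2], [5, 3, 3], [-2, -4/3, -1]].
M = AQ⁻¹ = [[15, -11, -3], [-18, 0, -30]] · [[3, 2, 2], [5, 3, 3], [-2, -4/3, -1]] = [[-4, 1, 0], [6, 4, -6]].

M = [[-4, 1, 0], [6, 4, -6]]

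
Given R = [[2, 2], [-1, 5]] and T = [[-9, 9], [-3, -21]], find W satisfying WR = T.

Since R sits to the right of W, W = TR⁻¹.
R has determinant 12; R⁻¹ = [[5/12, -1/6], [1/12, 1/6]].
W = TR⁻¹ = [[-9, 9], [-3, -21]] · [[5/12, -1/6], [1/12, 1/6]] = [[-3, 3], [-3, -3]].

W = [[-3, 3], [-3, -3]]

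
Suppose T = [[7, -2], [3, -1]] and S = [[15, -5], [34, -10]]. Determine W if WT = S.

Since T sits to the right of W, W = ST⁻¹.
det T = -1, so T⁻¹ = [[1, -2], [3, -7]].
W = ST⁻¹ = [[15, -5], [34, -10]] · [[1, -2], [3, -7]] = [[0, 5], [4, 2]].

W = [[0, 5], [4, 2]]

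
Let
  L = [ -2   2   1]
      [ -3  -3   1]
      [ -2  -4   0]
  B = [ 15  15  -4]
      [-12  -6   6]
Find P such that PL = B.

P = [[-1, -3, -2], [0, 6, -3]]

Right-multiplying both sides by L⁻¹ gives P = BL⁻¹.
det L = -6; the adjugate gives L⁻¹ = [[-2/3, 2/3, -5/6], [1/3, -1/3, 1/6], [-1, 2, -2]].
P = BL⁻¹ = [[15, 15, -4], [-12, -6, 6]] · [[-2/3, 2/3, -5/6], [1/3, -1/3, 1/6], [-1, 2, -2]] = [[-1, -3, -2], [0, 6, -3]].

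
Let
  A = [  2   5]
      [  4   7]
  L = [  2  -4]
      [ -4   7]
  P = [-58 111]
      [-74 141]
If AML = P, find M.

M = A⁻¹PL⁻¹ (apply A⁻¹ on the left and L⁻¹ on the right).
det A = -6; the adjugate gives A⁻¹ = [[-7/6, 5/6], [2/3, -1/3]].
L has determinant -2; L⁻¹ = [[-7/2, -2], [-2, -1]].
A⁻¹P = [[6, -12], [-14, 27]].
M = (A⁻¹P)L⁻¹ = [[3, 0], [-5, 1]].

M = [[3, 0], [-5, 1]]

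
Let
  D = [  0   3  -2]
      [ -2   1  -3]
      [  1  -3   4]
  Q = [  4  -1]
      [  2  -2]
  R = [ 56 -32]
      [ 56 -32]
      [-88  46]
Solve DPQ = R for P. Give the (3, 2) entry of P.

Isolating P: multiply by D⁻¹ from the left and Q⁻¹ from the right, so P = D⁻¹RQ⁻¹.
det D = 5; the adjugate gives D⁻¹ = [[-1, -6/5, -7/5], [1, 2/5, 4/5], [1, 3/5, 6/5]].
det Q = -6; the adjugate gives Q⁻¹ = [[1/3, -1/6], [1/3, -2/3]].
D⁻¹R = [[0, 6], [8, -8], [-16, 4]].
P = (D⁻¹R)Q⁻¹ = [[2, -4], [0, 4], [-4, 0]].

0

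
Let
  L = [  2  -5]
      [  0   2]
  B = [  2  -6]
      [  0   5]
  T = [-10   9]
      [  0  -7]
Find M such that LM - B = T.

M = [[-4, -1], [0, -1]]

LM = T + B = [[-8, 3], [0, -2]].
Left-multiplying both sides by L⁻¹ gives M = L⁻¹(T + B).
det L = 4, so L⁻¹ = [[1/2, 5/4], [0, 1/2]].
M = L⁻¹(T + B) = [[-4, -1], [0, -1]].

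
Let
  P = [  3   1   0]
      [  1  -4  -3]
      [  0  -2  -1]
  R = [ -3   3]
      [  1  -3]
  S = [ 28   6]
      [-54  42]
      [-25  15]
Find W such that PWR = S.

W = [[-4, -5], [-3, -2], [-4, -1]]

Isolating W: multiply by P⁻¹ from the left and R⁻¹ from the right, so W = P⁻¹SR⁻¹.
det P = -5; the adjugate gives P⁻¹ = [[2/5, -1/5, 3/5], [-1/5, 3/5, -9/5], [2/5, -6/5, 13/5]].
det R = 6, so R⁻¹ = [[-1/2, -1/2], [-1/6, -1/2]].
P⁻¹S = [[7, 3], [7, -3], [11, -9]].
W = (P⁻¹S)R⁻¹ = [[-4, -5], [-3, -2], [-4, -1]].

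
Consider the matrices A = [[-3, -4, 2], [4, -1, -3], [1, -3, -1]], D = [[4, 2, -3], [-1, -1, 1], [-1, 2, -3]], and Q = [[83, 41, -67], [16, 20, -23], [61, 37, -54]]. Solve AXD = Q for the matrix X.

X = [[-4, -5, 4], [-5, 0, -1], [-4, -2, 5]]

Left-multiply by A⁻¹ and right-multiply by D⁻¹: X = A⁻¹QD⁻¹.
det A = -2, so A⁻¹ = [[4, 5, -7], [-1/2, -1/2, 1/2], [11/2, 13/2, -19/2]].
det D = 5; the adjugate gives D⁻¹ = [[1/5, 0, -1/5], [-4/5, -3, -1/5], [-3/5, -2, -2/5]].
A⁻¹Q = [[-15, 5, -5], [-19, -12, 18], [-19, 4, -5]].
X = (A⁻¹Q)D⁻¹ = [[-4, -5, 4], [-5, 0, -1], [-4, -2, 5]].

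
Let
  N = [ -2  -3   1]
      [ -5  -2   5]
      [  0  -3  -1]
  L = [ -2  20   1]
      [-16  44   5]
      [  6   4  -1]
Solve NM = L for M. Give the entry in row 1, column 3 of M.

Left-multiplying both sides by N⁻¹ gives M = N⁻¹L.
det N = -4, so N⁻¹ = [[-17/4, 3/2, 13/4], [5/4, -1/2, -5/4], [-15/4, 3/2, 11/4]].
M = N⁻¹L = [[-17/4, 3/2, 13/4], [5/4, -1/2, -5/4], [-15/4, 3/2, 11/4]] · [[-2, 20, 1], [-16, 44, 5], [6, 4, -1]] = [[4, -6, 0], [-2, -2, 0], [0, 2, 1]].

0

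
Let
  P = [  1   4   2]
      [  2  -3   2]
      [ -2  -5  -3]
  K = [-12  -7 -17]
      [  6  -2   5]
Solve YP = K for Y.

Y = [[-6, -4, -1], [-6, 1, -5]]

P is on the right of Y, so right-multiply by P⁻¹: Y = KP⁻¹.
P has determinant -5; P⁻¹ = [[-19/5, -2/5, -14/5], [-2/5, -1/5, -2/5], [16/5, 3/5, 11/5]].
Y = KP⁻¹ = [[-12, -7, -17], [6, -2, 5]] · [[-19/5, -2/5, -14/5], [-2/5, -1/5, -2/5], [16/5, 3/5, 11/5]] = [[-6, -4, -1], [-6, 1, -5]].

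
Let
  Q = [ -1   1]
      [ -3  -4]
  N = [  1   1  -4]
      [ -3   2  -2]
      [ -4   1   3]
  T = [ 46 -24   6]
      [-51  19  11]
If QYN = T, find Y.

Isolating Y: multiply by Q⁻¹ from the left and N⁻¹ from the right, so Y = Q⁻¹TN⁻¹.
det Q = 7; the adjugate gives Q⁻¹ = [[-4/7, -1/7], [3/7, -1/7]].
N has determinant 5; N⁻¹ = [[8/5, -7/5, 6/5], [17/5, -13/5, 14/5], [1, -1, 1]].
Q⁻¹T = [[-19, 11, -5], [27, -13, 1]].
Y = (Q⁻¹T)N⁻¹ = [[2, 3, 3], [0, -5, -3]].

Y = [[2, 3, 3], [0, -5, -3]]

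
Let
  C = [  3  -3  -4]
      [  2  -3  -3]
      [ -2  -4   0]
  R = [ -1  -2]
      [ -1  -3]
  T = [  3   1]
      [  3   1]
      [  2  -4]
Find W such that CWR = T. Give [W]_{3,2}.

-2

Isolating W: multiply by C⁻¹ from the left and R⁻¹ from the right, so W = C⁻¹TR⁻¹.
det C = 2, so C⁻¹ = [[-6, 8, -3/2], [3, -4, 1/2], [-7, 9, -3/2]].
det R = 1, so R⁻¹ = [[-3, 2], [1, -1]].
C⁻¹T = [[3, 8], [-2, -3], [3, 8]].
W = (C⁻¹T)R⁻¹ = [[-1, -2], [3, -1], [-1, -2]].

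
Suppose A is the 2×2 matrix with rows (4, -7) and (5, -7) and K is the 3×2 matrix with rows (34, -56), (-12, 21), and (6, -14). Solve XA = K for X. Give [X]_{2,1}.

Since A sits to the right of X, X = KA⁻¹.
det A = 7, so A⁻¹ = [[-1, 1], [-5/7, 4/7]].
X = KA⁻¹ = [[34, -56], [-12, 21], [6, -14]] · [[-1, 1], [-5/7, 4/7]] = [[6, 2], [-3, 0], [4, -2]].

-3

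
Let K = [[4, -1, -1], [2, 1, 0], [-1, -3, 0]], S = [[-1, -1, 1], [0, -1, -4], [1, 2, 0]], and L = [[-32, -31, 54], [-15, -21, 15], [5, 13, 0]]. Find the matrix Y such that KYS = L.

Y = [[5, -1, -3], [-3, 0, -2], [-3, 3, -4]]

Left-multiply by K⁻¹ and right-multiply by S⁻¹: Y = K⁻¹LS⁻¹.
K has determinant 5; K⁻¹ = [[0, 3/5, 1/5], [0, -1/5, -2/5], [-1, 13/5, 6/5]].
det S = -3, so S⁻¹ = [[-8/3, -2/3, -5/3], [4/3, 1/3, 4/3], [-1/3, -1/3, -1/3]].
K⁻¹L = [[-8, -10, 9], [1, -1, -3], [-1, -8, -15]].
Y = (K⁻¹L)S⁻¹ = [[5, -1, -3], [-3, 0, -2], [-3, 3, -4]].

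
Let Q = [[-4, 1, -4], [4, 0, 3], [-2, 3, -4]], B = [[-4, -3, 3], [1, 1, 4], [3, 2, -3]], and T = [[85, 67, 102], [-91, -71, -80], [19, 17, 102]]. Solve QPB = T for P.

Isolating P: multiply by Q⁻¹ from the left and B⁻¹ from the right, so P = Q⁻¹TB⁻¹.
Q has determinant -2; Q⁻¹ = [[9/2, 4, -3/2], [-5, -4, 2], [-6, -5, 2]].
B has determinant -4; B⁻¹ = [[11/4, 3/4, 15/4], [-15/4, -3/4, -19/4], [1/4, 1/4, 1/4]].
Q⁻¹T = [[-10, -8, -14], [-23, -17, 14], [-17, -13, -8]].
P = (Q⁻¹T)B⁻¹ = [[-1, -5, -3], [4, -1, -2], [0, -5, -4]].

P = [[-1, -5, -3], [4, -1, -2], [0, -5, -4]]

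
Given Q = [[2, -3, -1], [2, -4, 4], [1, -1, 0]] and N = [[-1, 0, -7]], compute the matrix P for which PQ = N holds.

Right-multiplying both sides by Q⁻¹ gives P = NQ⁻¹.
det Q = -6, so Q⁻¹ = [[-2/3, -1/6, 8/3], [-2/3, -1/6, 5/3], [-1/3, 1/6, 1/3]].
P = NQ⁻¹ = [[-1, 0, -7]] · [[-2/3, -1/6, 8/3], [-2/3, -1/6, 5/3], [-1/3, 1/6, 1/3]] = [[3, -1, -5]].

P = [[3, -1, -5]]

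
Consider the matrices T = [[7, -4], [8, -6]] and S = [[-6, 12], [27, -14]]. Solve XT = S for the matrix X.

X = [[6, -6], [5, -1]]

T is on the right of X, so right-multiply by T⁻¹: X = ST⁻¹.
T has determinant -10; T⁻¹ = [[3/5, -2/5], [4/5, -7/10]].
X = ST⁻¹ = [[-6, 12], [27, -14]] · [[3/5, -2/5], [4/5, -7/10]] = [[6, -6], [5, -1]].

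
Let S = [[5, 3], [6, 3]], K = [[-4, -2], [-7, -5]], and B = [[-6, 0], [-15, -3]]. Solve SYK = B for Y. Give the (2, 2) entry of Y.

Left-multiply by S⁻¹ and right-multiply by K⁻¹: Y = S⁻¹BK⁻¹.
det S = -3, so S⁻¹ = [[-1, 1], [2, -5/3]].
K has determinant 6; K⁻¹ = [[-5/6, 1/3], [7/6, -2/3]].
S⁻¹B = [[-9, -3], [13, 5]].
Y = (S⁻¹B)K⁻¹ = [[4, -1], [-5, 1]].

1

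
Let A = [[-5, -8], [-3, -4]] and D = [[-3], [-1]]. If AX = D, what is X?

A is on the left of X, so left-multiply by A⁻¹: X = A⁻¹D.
det A = -4, so A⁻¹ = [[1, -2], [-3/4, 5/4]].
X = A⁻¹D = [[1, -2], [-3/4, 5/4]] · [[-3], [-1]] = [[-1], [1]].

X = [[-1], [1]]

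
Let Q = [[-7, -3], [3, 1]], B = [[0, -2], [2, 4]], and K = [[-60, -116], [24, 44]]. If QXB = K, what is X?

X = [[2, 3], [-4, 3]]

X = Q⁻¹KB⁻¹ (apply Q⁻¹ on the left and B⁻¹ on the right).
det Q = 2, so Q⁻¹ = [[1/2, 3/2], [-3/2, -7/2]].
B has determinant 4; B⁻¹ = [[1, 1/2], [-1/2, 0]].
Q⁻¹K = [[6, 8], [6, 20]].
X = (Q⁻¹K)B⁻¹ = [[2, 3], [-4, 3]].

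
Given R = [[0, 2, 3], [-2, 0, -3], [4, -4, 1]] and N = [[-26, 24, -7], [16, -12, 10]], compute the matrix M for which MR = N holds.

M = [[4, 5, -4], [2, 0, 4]]

R is on the right of M, so right-multiply by R⁻¹: M = NR⁻¹.
R has determinant 4; R⁻¹ = [[-3, -7/2, -3/2], [-5/2, -3, -3/2], [2, 2, 1]].
M = NR⁻¹ = [[-26, 24, -7], [16, -12, 10]] · [[-3, -7/2, -3/2], [-5/2, -3, -3/2], [2, 2, 1]] = [[4, 5, -4], [2, 0, 4]].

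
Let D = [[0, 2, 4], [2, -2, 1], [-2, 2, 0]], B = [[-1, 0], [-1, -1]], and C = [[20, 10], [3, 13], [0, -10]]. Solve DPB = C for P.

P = D⁻¹CB⁻¹ (apply D⁻¹ on the left and B⁻¹ on the right).
det D = -4; the adjugate gives D⁻¹ = [[1/2, -2, -5/2], [1/2, -2, -2], [0, 1, 1]].
det B = 1; the adjugate gives B⁻¹ = [[-1, 0], [1, -1]].
D⁻¹C = [[4, 4], [4, -1], [3, 3]].
P = (D⁻¹C)B⁻¹ = [[0, -4], [-5, 1], [0, -3]].

P = [[0, -4], [-5, 1], [0, -3]]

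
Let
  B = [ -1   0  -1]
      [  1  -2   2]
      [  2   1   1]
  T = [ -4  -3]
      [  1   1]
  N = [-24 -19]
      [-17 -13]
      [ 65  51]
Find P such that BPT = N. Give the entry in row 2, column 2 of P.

Isolating P: multiply by B⁻¹ from the left and T⁻¹ from the right, so P = B⁻¹NT⁻¹.
B has determinant -1; B⁻¹ = [[4, 1, 2], [-3, -1, -1], [-5, -1, -2]].
det T = -1; the adjugate gives T⁻¹ = [[-1, -3], [1, 4]].
B⁻¹N = [[17, 13], [24, 19], [7, 6]].
P = (B⁻¹N)T⁻¹ = [[-4, 1], [-5, 4], [-1, 3]].

4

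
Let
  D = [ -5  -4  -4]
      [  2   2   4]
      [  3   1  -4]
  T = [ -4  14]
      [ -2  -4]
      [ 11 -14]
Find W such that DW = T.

W = [[0, -6], [3, 4], [-2, 0]]

Left-multiplying both sides by D⁻¹ gives W = D⁻¹T.
det D = -4, so D⁻¹ = [[3, 5, 2], [-5, -8, -3], [1, 7/4, 1/2]].
W = D⁻¹T = [[3, 5, 2], [-5, -8, -3], [1, 7/4, 1/2]] · [[-4, 14], [-2, -4], [11, -14]] = [[0, -6], [3, 4], [-2, 0]].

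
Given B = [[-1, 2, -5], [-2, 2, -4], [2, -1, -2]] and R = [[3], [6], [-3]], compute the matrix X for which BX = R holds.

Left-multiplying both sides by B⁻¹ gives X = B⁻¹R.
det B = -6; the adjugate gives B⁻¹ = [[4/3, -3/2, -1/3], [2, -2, -1], [1/3, -1/2, -1/3]].
X = B⁻¹R = [[4/3, -3/2, -1/3], [2, -2, -1], [1/3, -1/2, -1/3]] · [[3], [6], [-3]] = [[-4], [-3], [-1]].

X = [[-4], [-3], [-1]]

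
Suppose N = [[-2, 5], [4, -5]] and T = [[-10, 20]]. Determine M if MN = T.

M = [[3, -1]]

N is on the right of M, so right-multiply by N⁻¹: M = TN⁻¹.
N has determinant -10; N⁻¹ = [[1/2, 1/2], [2/5, 1/5]].
M = TN⁻¹ = [[-10, 20]] · [[1/2, 1/2], [2/5, 1/5]] = [[3, -1]].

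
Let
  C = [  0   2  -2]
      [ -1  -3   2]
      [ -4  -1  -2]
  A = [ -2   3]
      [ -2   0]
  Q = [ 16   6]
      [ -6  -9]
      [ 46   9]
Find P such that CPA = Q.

P = C⁻¹QA⁻¹ (apply C⁻¹ on the left and A⁻¹ on the right).
C has determinant 2; C⁻¹ = [[4, 3, -1], [-5, -4, 1], [-11/2, -4, 1]].
A has determinant 6; A⁻¹ = [[0, -1/2], [1/3, -1/3]].
C⁻¹Q = [[0, -12], [-10, 15], [-18, 12]].
P = (C⁻¹Q)A⁻¹ = [[-4, 4], [5, 0], [4, 5]].

P = [[-4, 4], [5, 0], [4, 5]]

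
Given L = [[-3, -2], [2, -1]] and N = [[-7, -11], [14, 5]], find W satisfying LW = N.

W = [[5, 3], [-4, 1]]

Since L multiplies W on the left, W = L⁻¹N.
det L = 7; the adjugate gives L⁻¹ = [[-1/7, 2/7], [-2/7, -3/7]].
W = L⁻¹N = [[-1/7, 2/7], [-2/7, -3/7]] · [[-7, -11], [14, 5]] = [[5, 3], [-4, 1]].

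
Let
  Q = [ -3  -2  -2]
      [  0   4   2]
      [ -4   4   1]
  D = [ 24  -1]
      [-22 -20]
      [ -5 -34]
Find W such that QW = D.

Since Q multiplies W on the left, W = Q⁻¹D.
det Q = -4; the adjugate gives Q⁻¹ = [[1, 3/2, -1], [2, 11/4, -3/2], [-4, -5, 3]].
W = Q⁻¹D = [[1, 3/2, -1], [2, 11/4, -3/2], [-4, -5, 3]] · [[24, -1], [-22, -20], [-5, -34]] = [[-4, 3], [-5, -6], [-1, 2]].

W = [[-4, 3], [-5, -6], [-1, 2]]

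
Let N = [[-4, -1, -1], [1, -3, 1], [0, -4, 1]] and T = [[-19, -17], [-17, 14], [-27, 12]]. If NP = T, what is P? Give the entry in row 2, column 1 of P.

6

Left-multiplying both sides by N⁻¹ gives P = N⁻¹T.
N has determinant 1; N⁻¹ = [[1, 5, -4], [-1, -4, 3], [-4, -16, 13]].
P = N⁻¹T = [[1, 5, -4], [-1, -4, 3], [-4, -16, 13]] · [[-19, -17], [-17, 14], [-27, 12]] = [[4, 5], [6, -3], [-3, 0]].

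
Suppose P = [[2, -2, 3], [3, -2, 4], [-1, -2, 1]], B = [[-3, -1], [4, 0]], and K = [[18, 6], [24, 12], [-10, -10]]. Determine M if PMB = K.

Isolating M: multiply by P⁻¹ from the left and B⁻¹ from the right, so M = P⁻¹KB⁻¹.
det P = 2; the adjugate gives P⁻¹ = [[3, -2, -1], [-7/2, 5/2, 1/2], [-4, 3, 1]].
det B = 4; the adjugate gives B⁻¹ = [[0, 1/4], [-1, -3/4]].
P⁻¹K = [[16, 4], [-8, 4], [-10, 2]].
M = (P⁻¹K)B⁻¹ = [[-4, 1], [-4, -5], [-2, -4]].

M = [[-4, 1], [-4, -5], [-2, -4]]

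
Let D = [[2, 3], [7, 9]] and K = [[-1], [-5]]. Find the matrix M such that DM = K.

M = [[-2], [1]]

Left-multiplying both sides by D⁻¹ gives M = D⁻¹K.
D has determinant -3; D⁻¹ = [[-3, 1], [7/3, -2/3]].
M = D⁻¹K = [[-3, 1], [7/3, -2/3]] · [[-1], [-5]] = [[-2], [1]].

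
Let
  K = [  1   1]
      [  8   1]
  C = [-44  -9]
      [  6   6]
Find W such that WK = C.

W = [[-4, -5], [6, 0]]

K is on the right of W, so right-multiply by K⁻¹: W = CK⁻¹.
det K = -7; the adjugate gives K⁻¹ = [[-1/7, 1/7], [8/7, -1/7]].
W = CK⁻¹ = [[-44, -9], [6, 6]] · [[-1/7, 1/7], [8/7, -1/7]] = [[-4, -5], [6, 0]].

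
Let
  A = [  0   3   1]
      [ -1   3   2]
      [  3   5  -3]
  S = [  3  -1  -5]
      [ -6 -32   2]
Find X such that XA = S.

X = [[-2, 0, 1], [2, -6, -4]]

A is on the right of X, so right-multiply by A⁻¹: X = SA⁻¹.
det A = -5, so A⁻¹ = [[19/5, -14/5, -3/5], [-3/5, 3/5, 1/5], [14/5, -9/5, -3/5]].
X = SA⁻¹ = [[3, -1, -5], [-6, -32, 2]] · [[19/5, -14/5, -3/5], [-3/5, 3/5, 1/5], [14/5, -9/5, -3/5]] = [[-2, 0, 1], [2, -6, -4]].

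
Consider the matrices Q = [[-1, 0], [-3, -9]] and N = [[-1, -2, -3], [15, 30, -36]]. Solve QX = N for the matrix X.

X = [[1, 2, 3], [-2, -4, 3]]

Since Q multiplies X on the left, X = Q⁻¹N.
Q has determinant 9; Q⁻¹ = [[-1, 0], [1/3, -1/9]].
X = Q⁻¹N = [[-1, 0], [1/3, -1/9]] · [[-1, -2, -3], [15, 30, -36]] = [[1, 2, 3], [-2, -4, 3]].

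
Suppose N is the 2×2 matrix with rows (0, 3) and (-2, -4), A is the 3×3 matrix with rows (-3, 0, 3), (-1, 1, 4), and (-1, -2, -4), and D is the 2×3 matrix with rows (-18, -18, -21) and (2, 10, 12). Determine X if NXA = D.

Left-multiply by N⁻¹ and right-multiply by A⁻¹: X = N⁻¹DA⁻¹.
N has determinant 6; N⁻¹ = [[-2/3, -1/2], [1/3, 0]].
A has determinant -3; A⁻¹ = [[-4/3, 2, 1], [8/3, -5, -3], [-1, 2, 1]].
N⁻¹D = [[11, 7, 8], [-6, -6, -7]].
X = (N⁻¹D)A⁻¹ = [[-4, 3, -2], [-1, 4, 5]].

X = [[-4, 3, -2], [-1, 4, 5]]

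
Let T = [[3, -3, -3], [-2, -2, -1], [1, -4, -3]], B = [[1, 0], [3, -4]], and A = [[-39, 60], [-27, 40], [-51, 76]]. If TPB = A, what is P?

Isolating P: multiply by T⁻¹ from the left and B⁻¹ from the right, so P = T⁻¹AB⁻¹.
T has determinant -3; T⁻¹ = [[-2/3, -1, 1], [7/3, 2, -3], [-10/3, -3, 4]].
B has determinant -4; B⁻¹ = [[1, 0], [3/4, -1/4]].
T⁻¹A = [[2, -4], [8, -8], [7, -16]].
P = (T⁻¹A)B⁻¹ = [[-1, 1], [2, 2], [-5, 4]].

P = [[-1, 1], [2, 2], [-5, 4]]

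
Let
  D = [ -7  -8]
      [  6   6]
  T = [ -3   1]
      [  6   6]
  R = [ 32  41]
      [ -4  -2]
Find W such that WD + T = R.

W = [[-5, 0], [-2, -4]]

WD = R − T = [[35, 40], [-10, -8]].
D is on the right of W, so right-multiply by D⁻¹: W = (R − T)D⁻¹.
det D = 6, so D⁻¹ = [[1, 4/3], [-1, -7/6]].
W = (R − T)D⁻¹ = [[-5, 0], [-2, -4]].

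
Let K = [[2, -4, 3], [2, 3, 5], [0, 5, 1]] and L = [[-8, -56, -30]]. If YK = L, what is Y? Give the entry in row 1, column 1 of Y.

2

K is on the right of Y, so right-multiply by K⁻¹: Y = LK⁻¹.
det K = -6; the adjugate gives K⁻¹ = [[11/3, -19/6, 29/6], [1/3, -1/3, 2/3], [-5/3, 5/3, -7/3]].
Y = LK⁻¹ = [[-8, -56, -30]] · [[11/3, -19/6, 29/6], [1/3, -1/3, 2/3], [-5/3, 5/3, -7/3]] = [[2, -6, -6]].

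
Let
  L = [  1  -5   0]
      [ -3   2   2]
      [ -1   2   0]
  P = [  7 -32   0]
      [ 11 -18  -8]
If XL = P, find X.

X = [[6, 0, -1], [4, -4, 5]]

Since L sits to the right of X, X = PL⁻¹.
L has determinant 6; L⁻¹ = [[-2/3, 0, -5/3], [-1/3, 0, -1/3], [-2/3, 1/2, -13/6]].
X = PL⁻¹ = [[7, -32, 0], [11, -18, -8]] · [[-2/3, 0, -5/3], [-1/3, 0, -1/3], [-2/3, 1/2, -13/6]] = [[6, 0, -1], [4, -4, 5]].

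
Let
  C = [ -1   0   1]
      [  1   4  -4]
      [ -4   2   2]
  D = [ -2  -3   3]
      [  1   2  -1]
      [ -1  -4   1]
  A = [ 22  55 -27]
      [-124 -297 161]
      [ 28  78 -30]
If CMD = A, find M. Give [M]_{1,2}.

M = C⁻¹AD⁻¹ (apply C⁻¹ on the left and D⁻¹ on the right).
det C = 2; the adjugate gives C⁻¹ = [[8, 1, -2], [7, 1, -3/2], [9, 1, -2]].
D has determinant -2; D⁻¹ = [[1, 9/2, 3/2], [0, -1/2, -1/2], [1, 5/2, 1/2]].
C⁻¹A = [[-4, -13, 5], [-12, -29, 17], [18, 42, -22]].
M = (C⁻¹A)D⁻¹ = [[1, 1, 3], [5, 3, 5], [-4, 5, -5]].

1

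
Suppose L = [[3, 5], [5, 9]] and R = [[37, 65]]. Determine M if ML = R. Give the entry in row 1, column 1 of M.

4

L is on the right of M, so right-multiply by L⁻¹: M = RL⁻¹.
det L = 2, so L⁻¹ = [[9/2, -5/2], [-5/2, 3/2]].
M = RL⁻¹ = [[37, 65]] · [[9/2, -5/2], [-5/2, 3/2]] = [[4, 5]].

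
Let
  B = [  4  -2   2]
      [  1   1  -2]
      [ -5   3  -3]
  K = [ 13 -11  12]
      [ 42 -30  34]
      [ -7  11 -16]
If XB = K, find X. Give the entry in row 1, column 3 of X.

Right-multiplying both sides by B⁻¹ gives X = KB⁻¹.
det B = 2; the adjugate gives B⁻¹ = [[3/2, 0, 1], [13/2, -1, 5], [4, -1, 3]].
X = KB⁻¹ = [[13, -11, 12], [42, -30, 34], [-7, 11, -16]] · [[3/2, 0, 1], [13/2, -1, 5], [4, -1, 3]] = [[-4, -1, -6], [4, -4, -6], [-3, 5, 0]].

-6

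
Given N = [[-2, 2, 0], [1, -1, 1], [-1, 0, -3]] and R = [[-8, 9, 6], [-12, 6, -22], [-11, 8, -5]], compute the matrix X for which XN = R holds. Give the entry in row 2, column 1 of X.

1

Since N sits to the right of X, X = RN⁻¹.
det N = -2; the adjugate gives N⁻¹ = [[-3/2, -3, -1], [-1, -3, -1], [1/2, 1, 0]].
X = RN⁻¹ = [[-8, 9, 6], [-12, 6, -22], [-11, 8, -5]] · [[-3/2, -3, -1], [-1, -3, -1], [1/2, 1, 0]] = [[6, 3, -1], [1, -4, 6], [6, 4, 3]].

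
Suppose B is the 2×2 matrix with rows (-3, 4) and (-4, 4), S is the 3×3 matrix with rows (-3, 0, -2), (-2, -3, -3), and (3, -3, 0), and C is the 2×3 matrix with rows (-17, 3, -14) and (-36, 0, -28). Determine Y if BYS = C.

Left-multiply by B⁻¹ and right-multiply by S⁻¹: Y = B⁻¹CS⁻¹.
det B = 4; the adjugate gives B⁻¹ = [[1, -1], [1, -3/4]].
det S = -3; the adjugate gives S⁻¹ = [[3, -2, 2], [3, -2, 5/3], [-5, 3, -3]].
B⁻¹C = [[19, 3, 14], [10, 3, 7]].
Y = (B⁻¹C)S⁻¹ = [[-4, -2, 1], [4, -5, 4]].

Y = [[-4, -2, 1], [4, -5, 4]]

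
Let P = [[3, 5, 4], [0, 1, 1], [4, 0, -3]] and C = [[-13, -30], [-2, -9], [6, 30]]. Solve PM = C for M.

Since P multiplies M on the left, M = P⁻¹C.
P has determinant -5; P⁻¹ = [[3/5, -3, -1/5], [-4/5, 5, 3/5], [4/5, -4, -3/5]].
M = P⁻¹C = [[3/5, -3, -1/5], [-4/5, 5, 3/5], [4/5, -4, -3/5]] · [[-13, -30], [-2, -9], [6, 30]] = [[-3, 3], [4, -3], [-6, -6]].

M = [[-3, 3], [4, -3], [-6, -6]]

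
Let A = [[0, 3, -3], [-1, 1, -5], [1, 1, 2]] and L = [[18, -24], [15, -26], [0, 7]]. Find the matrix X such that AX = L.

X = [[3, 6], [3, -5], [-3, 3]]

A is on the left of X, so left-multiply by A⁻¹: X = A⁻¹L.
det A = -3; the adjugate gives A⁻¹ = [[-7/3, 3, 4], [1, -1, -1], [2/3, -1, -1]].
X = A⁻¹L = [[-7/3, 3, 4], [1, -1, -1], [2/3, -1, -1]] · [[18, -24], [15, -26], [0, 7]] = [[3, 6], [3, -5], [-3, 3]].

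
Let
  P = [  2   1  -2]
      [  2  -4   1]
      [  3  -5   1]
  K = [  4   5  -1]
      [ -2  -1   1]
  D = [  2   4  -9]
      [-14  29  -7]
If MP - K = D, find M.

M = [[5, 4, -4], [0, -2, -4]]

MP = D + K = [[6, 9, -10], [-16, 28, -6]].
P is on the right of M, so right-multiply by P⁻¹: M = (D + K)P⁻¹.
P has determinant -1; P⁻¹ = [[-1, -9, 7], [-1, -8, 6], [-2, -13, 10]].
M = (D + K)P⁻¹ = [[5, 4, -4], [0, -2, -4]].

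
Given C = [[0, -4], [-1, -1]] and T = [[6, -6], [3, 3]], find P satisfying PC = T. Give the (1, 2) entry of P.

C is on the right of P, so right-multiply by C⁻¹: P = TC⁻¹.
det C = -4; the adjugate gives C⁻¹ = [[1/4, -1], [-1/4, 0]].
P = TC⁻¹ = [[6, -6], [3, 3]] · [[1/4, -1], [-1/4, 0]] = [[3, -6], [0, -3]].

-6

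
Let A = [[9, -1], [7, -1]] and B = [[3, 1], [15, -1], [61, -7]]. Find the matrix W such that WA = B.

A is on the right of W, so right-multiply by A⁻¹: W = BA⁻¹.
det A = -2, so A⁻¹ = [[1/2, -1/2], [7/2, -9/2]].
W = BA⁻¹ = [[3, 1], [15, -1], [61, -7]] · [[1/2, -1/2], [7/2, -9/2]] = [[5, -6], [4, -3], [6, 1]].

W = [[5, -6], [4, -3], [6, 1]]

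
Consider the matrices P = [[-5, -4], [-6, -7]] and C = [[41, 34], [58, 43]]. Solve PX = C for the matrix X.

P is on the left of X, so left-multiply by P⁻¹: X = P⁻¹C.
det P = 11, so P⁻¹ = [[-7/11, 4/11], [6/11, -5/11]].
X = P⁻¹C = [[-7/11, 4/11], [6/11, -5/11]] · [[41, 34], [58, 43]] = [[-5, -6], [-4, -1]].

X = [[-5, -6], [-4, -1]]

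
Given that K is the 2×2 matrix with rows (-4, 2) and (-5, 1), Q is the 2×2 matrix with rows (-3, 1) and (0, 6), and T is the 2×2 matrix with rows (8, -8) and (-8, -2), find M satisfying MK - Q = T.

MK = T + Q = [[5, -7], [-8, 4]].
Since K sits to the right of M, M = (T + Q)K⁻¹.
det K = 6, so K⁻¹ = [[1/6, -1/3], [5/6, -2/3]].
M = (T + Q)K⁻¹ = [[-5, 3], [2, 0]].

M = [[-5, 3], [2, 0]]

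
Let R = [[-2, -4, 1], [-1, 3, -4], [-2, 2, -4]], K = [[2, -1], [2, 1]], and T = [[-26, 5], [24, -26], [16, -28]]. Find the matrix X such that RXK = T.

X = [[-1, 4], [2, -1], [-3, 0]]

Isolating X: multiply by R⁻¹ from the left and K⁻¹ from the right, so X = R⁻¹TK⁻¹.
det R = -4, so R⁻¹ = [[1, 7/2, -13/4], [-1, -5/2, 9/4], [-1, -3, 5/2]].
det K = 4; the adjugate gives K⁻¹ = [[1/4, 1/4], [-1/2, 1/2]].
R⁻¹T = [[6, 5], [2, -3], [-6, 3]].
X = (R⁻¹T)K⁻¹ = [[-1, 4], [2, -1], [-3, 0]].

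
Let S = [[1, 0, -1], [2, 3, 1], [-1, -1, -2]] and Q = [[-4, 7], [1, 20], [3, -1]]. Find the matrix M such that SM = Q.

S is on the left of M, so left-multiply by S⁻¹: M = S⁻¹Q.
det S = -6; the adjugate gives S⁻¹ = [[5/6, -1/6, -1/2], [-1/2, 1/2, 1/2], [-1/6, -1/6, -1/2]].
M = S⁻¹Q = [[5/6, -1/6, -1/2], [-1/2, 1/2, 1/2], [-1/6, -1/6, -1/2]] · [[-4, 7], [1, 20], [3, -1]] = [[-5, 3], [4, 6], [-1, -4]].

M = [[-5, 3], [4, 6], [-1, -4]]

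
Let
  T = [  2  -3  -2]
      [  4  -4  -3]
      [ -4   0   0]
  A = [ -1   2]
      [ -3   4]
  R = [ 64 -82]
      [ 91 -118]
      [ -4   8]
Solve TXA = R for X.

Isolating X: multiply by T⁻¹ from the left and A⁻¹ from the right, so X = T⁻¹RA⁻¹.
det T = -4; the adjugate gives T⁻¹ = [[0, 0, -1/4], [-3, 2, 1/2], [4, -3, -1]].
A has determinant 2; A⁻¹ = [[2, -1], [3/2, -1/2]].
T⁻¹R = [[1, -2], [-12, 14], [-13, 18]].
X = (T⁻¹R)A⁻¹ = [[-1, 0], [-3, 5], [1, 4]].

X = [[-1, 0], [-3, 5], [1, 4]]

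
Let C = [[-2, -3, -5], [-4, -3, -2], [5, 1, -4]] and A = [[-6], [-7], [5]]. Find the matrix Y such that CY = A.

C is on the left of Y, so left-multiply by C⁻¹: Y = C⁻¹A.
C has determinant -5; C⁻¹ = [[-14/5, 17/5, 9/5], [26/5, -33/5, -16/5], [-11/5, 13/5, 6/5]].
Y = C⁻¹A = [[-14/5, 17/5, 9/5], [26/5, -33/5, -16/5], [-11/5, 13/5, 6/5]] · [[-6], [-7], [5]] = [[2], [-1], [1]].

Y = [[2], [-1], [1]]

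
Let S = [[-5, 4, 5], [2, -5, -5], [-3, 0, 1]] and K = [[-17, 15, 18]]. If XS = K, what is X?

X = [[5, 1, -2]]

Right-multiplying both sides by S⁻¹ gives X = KS⁻¹.
S has determinant 2; S⁻¹ = [[-5/2, -2, 5/2], [13/2, 5, -15/2], [-15/2, -6, 17/2]].
X = KS⁻¹ = [[-17, 15, 18]] · [[-5/2, -2, 5/2], [13/2, 5, -15/2], [-15/2, -6, 17/2]] = [[5, 1, -2]].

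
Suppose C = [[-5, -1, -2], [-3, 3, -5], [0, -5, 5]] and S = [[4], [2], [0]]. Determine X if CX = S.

C is on the left of X, so left-multiply by C⁻¹: X = C⁻¹S.
det C = 5; the adjugate gives C⁻¹ = [[-2, 3, 11/5], [3, -5, -19/5], [3, -5, -18/5]].
X = C⁻¹S = [[-2, 3, 11/5], [3, -5, -19/5], [3, -5, -18/5]] · [[4], [2], [0]] = [[-2], [2], [2]].

X = [[-2], [2], [2]]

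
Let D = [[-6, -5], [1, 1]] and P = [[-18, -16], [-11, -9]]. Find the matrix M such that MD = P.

M = [[2, -6], [2, 1]]

D is on the right of M, so right-multiply by D⁻¹: M = PD⁻¹.
det D = -1; the adjugate gives D⁻¹ = [[-1, -5], [1, 6]].
M = PD⁻¹ = [[-18, -16], [-11, -9]] · [[-1, -5], [1, 6]] = [[2, -6], [2, 1]].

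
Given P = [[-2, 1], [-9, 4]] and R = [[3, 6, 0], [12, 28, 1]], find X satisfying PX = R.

X = [[0, -4, -1], [3, -2, -2]]

Left-multiplying both sides by P⁻¹ gives X = P⁻¹R.
det P = 1, so P⁻¹ = [[4, -1], [9, -2]].
X = P⁻¹R = [[4, -1], [9, -2]] · [[3, 6, 0], [12, 28, 1]] = [[0, -4, -1], [3, -2, -2]].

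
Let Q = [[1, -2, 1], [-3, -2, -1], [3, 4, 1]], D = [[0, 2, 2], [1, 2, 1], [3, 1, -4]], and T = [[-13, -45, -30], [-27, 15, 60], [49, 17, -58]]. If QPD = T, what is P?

P = [[-4, -5, 1], [2, 5, 2], [-4, 5, 2]]

P = Q⁻¹TD⁻¹ (apply Q⁻¹ on the left and D⁻¹ on the right).
det Q = -4, so Q⁻¹ = [[-1/2, -3/2, -1], [0, 1/2, 1/2], [3/2, 5/2, 2]].
det D = 4; the adjugate gives D⁻¹ = [[-9/4, 5/2, -1/2], [7/4, -3/2, 1/2], [-5/4, 3/2, -1/2]].
Q⁻¹T = [[-2, -17, -17], [11, 16, 1], [11, 4, -11]].
P = (Q⁻¹T)D⁻¹ = [[-4, -5, 1], [2, 5, 2], [-4, 5, 2]].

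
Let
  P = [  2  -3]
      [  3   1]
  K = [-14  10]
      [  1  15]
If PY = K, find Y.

Left-multiplying both sides by P⁻¹ gives Y = P⁻¹K.
det P = 11, so P⁻¹ = [[1/11, 3/11], [-3/11, 2/11]].
Y = P⁻¹K = [[1/11, 3/11], [-3/11, 2/11]] · [[-14, 10], [1, 15]] = [[-1, 5], [4, 0]].

Y = [[-1, 5], [4, 0]]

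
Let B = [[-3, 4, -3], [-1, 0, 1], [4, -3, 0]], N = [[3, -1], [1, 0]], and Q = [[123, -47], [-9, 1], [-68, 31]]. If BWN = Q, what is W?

W = [[-4, 4], [5, -3], [-5, -2]]

W = B⁻¹QN⁻¹ (apply B⁻¹ on the left and N⁻¹ on the right).
B has determinant -2; B⁻¹ = [[-3/2, -9/2, -2], [-2, -6, -3], [-3/2, -7/2, -2]].
det N = 1, so N⁻¹ = [[0, 1], [-1, 3]].
B⁻¹Q = [[-8, 4], [12, -5], [-17, 5]].
W = (B⁻¹Q)N⁻¹ = [[-4, 4], [5, -3], [-5, -2]].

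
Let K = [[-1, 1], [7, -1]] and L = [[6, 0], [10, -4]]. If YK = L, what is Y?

K is on the right of Y, so right-multiply by K⁻¹: Y = LK⁻¹.
det K = -6, so K⁻¹ = [[1/6, 1/6], [7/6, 1/6]].
Y = LK⁻¹ = [[6, 0], [10, -4]] · [[1/6, 1/6], [7/6, 1/6]] = [[1, 1], [-3, 1]].

Y = [[1, 1], [-3, 1]]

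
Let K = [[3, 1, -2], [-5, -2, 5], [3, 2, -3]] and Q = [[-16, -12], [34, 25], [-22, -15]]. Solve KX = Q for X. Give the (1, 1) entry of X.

Left-multiplying both sides by K⁻¹ gives X = K⁻¹Q.
K has determinant -4; K⁻¹ = [[1, 1/4, -1/4], [0, 3/4, 5/4], [1, 3/4, 1/4]].
X = K⁻¹Q = [[1, 1/4, -1/4], [0, 3/4, 5/4], [1, 3/4, 1/4]] · [[-16, -12], [34, 25], [-22, -15]] = [[-2, -2], [-2, 0], [4, 3]].

-2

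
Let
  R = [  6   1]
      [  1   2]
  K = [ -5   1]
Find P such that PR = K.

Right-multiplying both sides by R⁻¹ gives P = KR⁻¹.
R has determinant 11; R⁻¹ = [[2/11, -1/11], [-1/11, 6/11]].
P = KR⁻¹ = [[-5, 1]] · [[2/11, -1/11], [-1/11, 6/11]] = [[-1, 1]].

P = [[-1, 1]]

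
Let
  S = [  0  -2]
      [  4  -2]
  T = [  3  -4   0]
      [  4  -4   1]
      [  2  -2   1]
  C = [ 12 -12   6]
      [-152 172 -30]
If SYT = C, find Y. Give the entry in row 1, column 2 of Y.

Isolating Y: multiply by S⁻¹ from the left and T⁻¹ from the right, so Y = S⁻¹CT⁻¹.
det S = 8, so S⁻¹ = [[-1/4, 1/4], [-1/2, 0]].
T has determinant 2; T⁻¹ = [[-1, 2, -2], [-1, 3/2, -3/2], [0, -1, 2]].
S⁻¹C = [[-41, 46, -9], [-6, 6, -3]].
Y = (S⁻¹C)T⁻¹ = [[-5, -4, -5], [0, 0, -3]].

-4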